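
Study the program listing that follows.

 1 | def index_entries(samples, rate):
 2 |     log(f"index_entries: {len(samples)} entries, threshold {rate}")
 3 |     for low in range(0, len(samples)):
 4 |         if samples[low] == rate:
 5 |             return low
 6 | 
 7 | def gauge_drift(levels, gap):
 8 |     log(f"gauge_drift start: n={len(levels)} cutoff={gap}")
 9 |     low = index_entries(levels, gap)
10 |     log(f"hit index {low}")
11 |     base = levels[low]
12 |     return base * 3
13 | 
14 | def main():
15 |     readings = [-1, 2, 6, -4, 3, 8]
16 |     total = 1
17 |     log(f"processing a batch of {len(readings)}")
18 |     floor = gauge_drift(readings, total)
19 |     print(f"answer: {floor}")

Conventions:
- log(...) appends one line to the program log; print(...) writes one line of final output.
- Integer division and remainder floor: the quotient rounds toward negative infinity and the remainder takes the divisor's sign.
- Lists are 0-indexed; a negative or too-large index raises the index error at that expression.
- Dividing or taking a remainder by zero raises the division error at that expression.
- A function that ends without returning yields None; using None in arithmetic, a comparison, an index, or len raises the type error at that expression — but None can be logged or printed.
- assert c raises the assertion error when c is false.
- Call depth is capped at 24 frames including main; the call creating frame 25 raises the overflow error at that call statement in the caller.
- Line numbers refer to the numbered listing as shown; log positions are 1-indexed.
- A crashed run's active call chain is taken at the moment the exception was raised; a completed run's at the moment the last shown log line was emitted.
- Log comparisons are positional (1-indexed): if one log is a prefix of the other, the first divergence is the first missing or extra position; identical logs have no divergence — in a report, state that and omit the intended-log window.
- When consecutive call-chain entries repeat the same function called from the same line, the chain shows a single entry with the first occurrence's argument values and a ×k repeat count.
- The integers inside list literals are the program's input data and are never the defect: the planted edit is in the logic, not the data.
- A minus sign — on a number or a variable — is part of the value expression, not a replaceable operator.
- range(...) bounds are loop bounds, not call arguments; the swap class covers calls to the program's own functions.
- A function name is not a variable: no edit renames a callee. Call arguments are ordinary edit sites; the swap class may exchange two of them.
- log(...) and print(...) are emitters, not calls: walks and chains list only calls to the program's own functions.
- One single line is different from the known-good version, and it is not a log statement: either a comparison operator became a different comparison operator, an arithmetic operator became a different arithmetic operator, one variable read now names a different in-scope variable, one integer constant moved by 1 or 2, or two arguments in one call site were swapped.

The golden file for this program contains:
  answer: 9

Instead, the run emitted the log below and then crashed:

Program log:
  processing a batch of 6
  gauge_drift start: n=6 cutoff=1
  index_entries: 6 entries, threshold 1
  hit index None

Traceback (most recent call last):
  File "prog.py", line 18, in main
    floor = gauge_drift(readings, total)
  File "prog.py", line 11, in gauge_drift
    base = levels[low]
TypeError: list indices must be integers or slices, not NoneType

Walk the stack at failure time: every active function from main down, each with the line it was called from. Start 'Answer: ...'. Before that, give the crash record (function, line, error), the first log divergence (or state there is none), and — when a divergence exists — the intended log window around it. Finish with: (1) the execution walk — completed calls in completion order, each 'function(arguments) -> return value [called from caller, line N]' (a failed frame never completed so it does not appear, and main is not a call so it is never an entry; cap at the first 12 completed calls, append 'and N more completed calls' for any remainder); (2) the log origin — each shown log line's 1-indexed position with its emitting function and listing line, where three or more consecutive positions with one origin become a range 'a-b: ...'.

Answer: main -> gauge_drift (called at line 18).
Key observation: The earliest visible damage is log position 2 — 'gauge_drift start: n=6 cutoff=1' rather than the intended 'gauge_drift start: n=6 cutoff=3'.
Crash: gauge_drift, line 11, TypeError.
First divergence: at position 2 the run shows 'gauge_drift start: n=6 cutoff=1' where the working version logs 'gauge_drift start: n=6 cutoff=3'.
Intended log window:
  1: processing a batch of 6
  2: gauge_drift start: n=6 cutoff=3
  3: index_entries: 6 entries, threshold 3
Execution walk:
  index_entries([-1, 2, 6, -4, 3, 8], 1) -> None  [called from gauge_drift, line 9]
Origin of each log line:
  1 — main, line 17
  2 — gauge_drift, line 8
  3 — index_entries, line 2
  4 — gauge_drift, line 10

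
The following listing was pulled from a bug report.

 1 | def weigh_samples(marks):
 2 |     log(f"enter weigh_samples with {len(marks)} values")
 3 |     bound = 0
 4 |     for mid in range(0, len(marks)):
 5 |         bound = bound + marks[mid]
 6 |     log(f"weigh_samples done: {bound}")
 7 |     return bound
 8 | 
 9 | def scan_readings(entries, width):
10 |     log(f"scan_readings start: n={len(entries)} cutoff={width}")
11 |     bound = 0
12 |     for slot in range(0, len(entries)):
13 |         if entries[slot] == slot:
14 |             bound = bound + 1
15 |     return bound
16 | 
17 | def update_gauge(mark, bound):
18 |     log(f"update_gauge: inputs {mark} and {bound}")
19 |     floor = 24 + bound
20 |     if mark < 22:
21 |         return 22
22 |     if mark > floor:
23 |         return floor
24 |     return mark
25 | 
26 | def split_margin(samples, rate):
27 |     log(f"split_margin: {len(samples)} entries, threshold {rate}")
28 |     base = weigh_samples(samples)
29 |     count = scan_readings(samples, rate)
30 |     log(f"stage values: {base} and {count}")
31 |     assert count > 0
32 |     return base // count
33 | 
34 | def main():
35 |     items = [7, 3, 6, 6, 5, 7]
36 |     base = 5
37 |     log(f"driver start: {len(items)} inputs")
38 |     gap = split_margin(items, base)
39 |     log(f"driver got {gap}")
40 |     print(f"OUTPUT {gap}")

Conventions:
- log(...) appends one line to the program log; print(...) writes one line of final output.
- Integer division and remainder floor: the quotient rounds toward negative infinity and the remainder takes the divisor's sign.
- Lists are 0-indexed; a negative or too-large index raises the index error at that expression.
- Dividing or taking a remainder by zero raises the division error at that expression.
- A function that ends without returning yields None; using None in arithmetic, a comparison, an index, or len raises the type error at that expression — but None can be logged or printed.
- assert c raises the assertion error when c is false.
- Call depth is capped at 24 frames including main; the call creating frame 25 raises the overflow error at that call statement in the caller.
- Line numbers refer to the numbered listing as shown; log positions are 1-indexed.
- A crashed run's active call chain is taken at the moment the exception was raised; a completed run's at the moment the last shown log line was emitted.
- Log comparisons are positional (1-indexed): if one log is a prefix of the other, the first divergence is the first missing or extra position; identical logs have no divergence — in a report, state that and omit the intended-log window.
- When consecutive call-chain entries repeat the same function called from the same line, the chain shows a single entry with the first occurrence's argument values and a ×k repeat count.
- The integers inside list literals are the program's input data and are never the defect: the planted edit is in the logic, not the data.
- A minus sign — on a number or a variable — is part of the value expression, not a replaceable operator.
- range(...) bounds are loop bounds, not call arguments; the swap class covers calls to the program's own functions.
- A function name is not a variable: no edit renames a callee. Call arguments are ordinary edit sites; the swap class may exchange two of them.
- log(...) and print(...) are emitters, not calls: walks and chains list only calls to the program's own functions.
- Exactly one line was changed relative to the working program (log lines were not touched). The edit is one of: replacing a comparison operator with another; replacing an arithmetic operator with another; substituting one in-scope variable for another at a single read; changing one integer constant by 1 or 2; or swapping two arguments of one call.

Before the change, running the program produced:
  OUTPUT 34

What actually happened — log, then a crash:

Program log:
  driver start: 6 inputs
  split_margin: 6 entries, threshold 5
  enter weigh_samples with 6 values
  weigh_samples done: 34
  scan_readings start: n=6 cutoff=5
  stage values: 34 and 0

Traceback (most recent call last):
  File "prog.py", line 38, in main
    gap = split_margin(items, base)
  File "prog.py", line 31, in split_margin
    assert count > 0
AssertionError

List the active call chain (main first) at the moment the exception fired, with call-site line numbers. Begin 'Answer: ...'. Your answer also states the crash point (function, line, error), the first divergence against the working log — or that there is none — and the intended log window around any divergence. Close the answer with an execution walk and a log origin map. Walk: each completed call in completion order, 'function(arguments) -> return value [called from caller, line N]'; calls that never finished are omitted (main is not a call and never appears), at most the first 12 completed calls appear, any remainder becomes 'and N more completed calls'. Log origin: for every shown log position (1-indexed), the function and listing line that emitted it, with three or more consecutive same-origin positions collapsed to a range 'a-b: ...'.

Answer: main -> split_margin (called at line 38).
Core observation: At log position 6 the runs split — shown 'stage values: 34 and 0', but the working version logs 'stage values: 34 and 1'.
Crash: split_margin, line 31, AssertionError.
First divergence: at position 6 the run shows 'stage values: 34 and 0' where the working version logs 'stage values: 34 and 1'.
Intended log window:
  4: weigh_samples done: 34
  5: scan_readings start: n=6 cutoff=5
  6: stage values: 34 and 1
  7: driver got 34
Execution walk:
  weigh_samples([7, 3, 6, 6, 5, 7]) -> 34  [called from split_margin, line 28]
  scan_readings([7, 3, 6, 6, 5, 7], 5) -> 0  [called from split_margin, line 29]
Origin of each log line:
  1: from main, line 37
  2: from split_margin, line 27
  3: from weigh_samples, line 2
  4: from weigh_samples, line 6
  5: from scan_readings, line 10
  6: from split_margin, line 30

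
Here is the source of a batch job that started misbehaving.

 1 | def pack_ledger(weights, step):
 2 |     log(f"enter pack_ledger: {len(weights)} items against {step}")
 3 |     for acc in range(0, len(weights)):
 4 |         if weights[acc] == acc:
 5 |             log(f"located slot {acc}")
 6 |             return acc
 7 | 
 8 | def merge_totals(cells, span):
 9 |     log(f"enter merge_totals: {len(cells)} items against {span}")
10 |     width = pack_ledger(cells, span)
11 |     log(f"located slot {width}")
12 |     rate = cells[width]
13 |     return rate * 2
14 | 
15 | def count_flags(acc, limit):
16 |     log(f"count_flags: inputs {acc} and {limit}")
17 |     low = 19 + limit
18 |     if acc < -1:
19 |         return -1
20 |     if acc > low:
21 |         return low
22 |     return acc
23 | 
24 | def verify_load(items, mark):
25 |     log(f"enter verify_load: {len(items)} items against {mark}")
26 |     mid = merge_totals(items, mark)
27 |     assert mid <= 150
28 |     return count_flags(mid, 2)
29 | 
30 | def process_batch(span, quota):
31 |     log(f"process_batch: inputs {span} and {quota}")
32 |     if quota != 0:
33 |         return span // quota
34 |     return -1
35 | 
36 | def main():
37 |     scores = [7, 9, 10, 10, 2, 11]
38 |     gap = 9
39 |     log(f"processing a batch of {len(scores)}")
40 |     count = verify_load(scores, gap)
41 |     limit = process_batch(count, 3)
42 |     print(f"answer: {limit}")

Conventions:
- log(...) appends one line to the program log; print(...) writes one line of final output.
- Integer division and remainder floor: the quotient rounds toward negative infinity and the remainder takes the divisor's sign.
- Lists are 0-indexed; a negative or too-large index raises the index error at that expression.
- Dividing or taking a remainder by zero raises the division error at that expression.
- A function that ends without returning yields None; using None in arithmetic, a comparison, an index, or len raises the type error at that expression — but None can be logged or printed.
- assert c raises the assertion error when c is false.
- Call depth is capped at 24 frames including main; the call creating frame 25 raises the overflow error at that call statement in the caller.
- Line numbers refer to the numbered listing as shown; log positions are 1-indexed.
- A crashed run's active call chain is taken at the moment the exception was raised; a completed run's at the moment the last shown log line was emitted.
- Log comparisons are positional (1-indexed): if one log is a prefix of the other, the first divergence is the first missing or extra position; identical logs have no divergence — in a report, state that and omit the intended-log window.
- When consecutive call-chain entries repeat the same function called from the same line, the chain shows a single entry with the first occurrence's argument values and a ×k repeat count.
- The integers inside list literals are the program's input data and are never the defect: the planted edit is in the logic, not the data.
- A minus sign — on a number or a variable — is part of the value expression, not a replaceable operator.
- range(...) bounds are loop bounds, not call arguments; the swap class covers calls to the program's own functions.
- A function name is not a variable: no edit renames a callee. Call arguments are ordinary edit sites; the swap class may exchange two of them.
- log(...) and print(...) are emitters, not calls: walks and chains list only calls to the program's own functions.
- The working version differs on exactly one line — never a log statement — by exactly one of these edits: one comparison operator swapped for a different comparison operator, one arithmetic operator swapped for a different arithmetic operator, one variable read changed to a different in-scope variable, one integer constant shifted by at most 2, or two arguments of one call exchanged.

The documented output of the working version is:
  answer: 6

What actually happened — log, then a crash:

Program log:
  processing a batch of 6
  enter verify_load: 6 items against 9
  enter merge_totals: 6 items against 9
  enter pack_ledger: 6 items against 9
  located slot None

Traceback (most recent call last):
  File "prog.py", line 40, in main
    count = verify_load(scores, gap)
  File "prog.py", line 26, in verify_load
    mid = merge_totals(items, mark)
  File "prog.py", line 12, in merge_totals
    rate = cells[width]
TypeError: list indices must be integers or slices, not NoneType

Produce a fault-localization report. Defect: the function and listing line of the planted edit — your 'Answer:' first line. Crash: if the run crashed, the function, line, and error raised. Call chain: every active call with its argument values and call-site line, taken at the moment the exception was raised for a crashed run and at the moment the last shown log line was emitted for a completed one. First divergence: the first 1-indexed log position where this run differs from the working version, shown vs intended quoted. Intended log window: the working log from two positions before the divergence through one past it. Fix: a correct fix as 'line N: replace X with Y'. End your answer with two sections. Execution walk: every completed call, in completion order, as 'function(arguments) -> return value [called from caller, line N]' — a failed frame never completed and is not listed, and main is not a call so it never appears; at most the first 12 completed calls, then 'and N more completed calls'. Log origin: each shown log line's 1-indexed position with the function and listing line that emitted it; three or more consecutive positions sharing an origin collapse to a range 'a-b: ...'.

Answer: the defect is in pack_ledger at line 4.
Core observation: Position 5 is the first bad log line: 'located slot None' should read 'located slot 1'.
Crash: merge_totals, line 12, TypeError.
Call chain: main -> verify_load([7, 9, 10, 10, 2, 11], 9) (called at line 40) -> merge_totals([7, 9, 10, 10, 2, 11], 9) (called at line 26).
First divergence: position 5 — the shown line 'located slot None' should read 'located slot 1'.
Intended log window:
  3: enter merge_totals: 6 items against 9
  4: enter pack_ledger: 6 items against 9
  5: located slot 1
  6: located slot 1
Execution walk:
  pack_ledger([7, 9, 10, 10, 2, 11], 9) -> None  [called from merge_totals, line 10]
Log origins:
  1: logged in main at line 39
  2: logged in verify_load at line 25
  3: logged in merge_totals at line 9
  4: logged in pack_ledger at line 2
  5: logged in merge_totals at line 11
A correct fix: line 4: replace `weights[acc] == acc` with `weights[acc] == step`.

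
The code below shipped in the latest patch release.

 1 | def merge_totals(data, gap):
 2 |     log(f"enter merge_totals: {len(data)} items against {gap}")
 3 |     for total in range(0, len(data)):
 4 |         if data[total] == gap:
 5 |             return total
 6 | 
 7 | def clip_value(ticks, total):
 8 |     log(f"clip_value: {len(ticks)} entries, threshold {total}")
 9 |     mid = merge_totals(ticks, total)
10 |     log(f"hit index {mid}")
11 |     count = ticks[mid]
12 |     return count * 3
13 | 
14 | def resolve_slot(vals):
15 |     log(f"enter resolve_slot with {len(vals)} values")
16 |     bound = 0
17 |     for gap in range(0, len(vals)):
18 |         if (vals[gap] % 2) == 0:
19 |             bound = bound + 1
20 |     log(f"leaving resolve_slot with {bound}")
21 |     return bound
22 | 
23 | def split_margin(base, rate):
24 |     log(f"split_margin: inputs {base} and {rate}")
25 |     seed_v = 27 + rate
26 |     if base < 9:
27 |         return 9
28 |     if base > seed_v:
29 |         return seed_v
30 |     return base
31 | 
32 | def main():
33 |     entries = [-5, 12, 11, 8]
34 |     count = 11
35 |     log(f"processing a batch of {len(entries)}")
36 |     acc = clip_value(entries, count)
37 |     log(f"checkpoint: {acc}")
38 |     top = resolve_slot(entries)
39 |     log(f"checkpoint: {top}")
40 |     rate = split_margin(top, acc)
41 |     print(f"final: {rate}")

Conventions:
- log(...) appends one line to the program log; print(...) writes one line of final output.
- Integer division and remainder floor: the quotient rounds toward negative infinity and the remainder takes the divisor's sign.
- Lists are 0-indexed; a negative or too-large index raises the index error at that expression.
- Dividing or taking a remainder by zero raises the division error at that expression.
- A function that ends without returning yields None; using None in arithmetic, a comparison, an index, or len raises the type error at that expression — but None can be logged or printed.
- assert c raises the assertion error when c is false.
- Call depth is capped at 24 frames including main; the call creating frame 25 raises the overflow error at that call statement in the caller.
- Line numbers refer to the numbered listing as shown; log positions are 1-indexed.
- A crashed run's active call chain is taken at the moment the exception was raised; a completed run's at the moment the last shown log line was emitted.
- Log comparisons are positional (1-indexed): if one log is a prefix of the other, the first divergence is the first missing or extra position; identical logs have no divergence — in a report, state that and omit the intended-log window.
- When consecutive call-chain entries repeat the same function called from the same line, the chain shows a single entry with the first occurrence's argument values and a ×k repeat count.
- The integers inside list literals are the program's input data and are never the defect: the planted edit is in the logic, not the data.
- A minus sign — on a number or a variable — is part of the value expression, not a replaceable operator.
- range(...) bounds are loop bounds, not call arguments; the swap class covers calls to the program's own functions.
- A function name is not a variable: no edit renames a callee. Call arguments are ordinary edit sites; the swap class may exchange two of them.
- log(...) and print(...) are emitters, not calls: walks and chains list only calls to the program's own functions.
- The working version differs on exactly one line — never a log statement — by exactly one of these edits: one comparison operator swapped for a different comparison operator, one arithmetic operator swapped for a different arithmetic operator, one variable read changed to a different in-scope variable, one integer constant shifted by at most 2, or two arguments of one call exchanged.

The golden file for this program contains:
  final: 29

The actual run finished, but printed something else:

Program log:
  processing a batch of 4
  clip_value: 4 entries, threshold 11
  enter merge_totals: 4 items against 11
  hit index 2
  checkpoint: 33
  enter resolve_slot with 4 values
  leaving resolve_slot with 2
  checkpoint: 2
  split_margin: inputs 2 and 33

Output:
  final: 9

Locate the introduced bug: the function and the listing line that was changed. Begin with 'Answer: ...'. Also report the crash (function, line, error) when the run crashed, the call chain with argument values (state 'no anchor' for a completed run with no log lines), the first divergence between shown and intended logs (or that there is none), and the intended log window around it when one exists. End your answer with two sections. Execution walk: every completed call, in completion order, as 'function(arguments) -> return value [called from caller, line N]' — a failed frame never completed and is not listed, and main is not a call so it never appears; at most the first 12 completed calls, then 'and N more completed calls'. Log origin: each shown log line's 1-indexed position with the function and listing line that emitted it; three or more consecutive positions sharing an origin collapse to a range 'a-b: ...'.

Answer: the defect is in main at line 40.
Key fact: Position 9 is the first bad log line: 'split_margin: inputs 2 and 33' should read 'split_margin: inputs 33 and 2'.
Call chain: main -> split_margin(2, 33) (called at line 40).
First divergence: position 9 — the shown line 'split_margin: inputs 2 and 33' should read 'split_margin: inputs 33 and 2'.
Intended log window:
  7: leaving resolve_slot with 2
  8: checkpoint: 2
  9: split_margin: inputs 33 and 2
Execution walk:
  merge_totals([-5, 12, 11, 8], 11) -> 2  [called from clip_value, line 9]
  clip_value([-5, 12, 11, 8], 11) -> 33  [called from main, line 36]
  resolve_slot([-5, 12, 11, 8]) -> 2  [called from main, line 38]
  split_margin(2, 33) -> 9  [called from main, line 40]
Log origins:
  1: logged in main at line 35
  2: logged in clip_value at line 8
  3: logged in merge_totals at line 2
  4: logged in clip_value at line 10
  5: logged in main at line 37
  6: logged in resolve_slot at line 15
  7: logged in resolve_slot at line 20
  8: logged in main at line 39
  9: logged in split_margin at line 24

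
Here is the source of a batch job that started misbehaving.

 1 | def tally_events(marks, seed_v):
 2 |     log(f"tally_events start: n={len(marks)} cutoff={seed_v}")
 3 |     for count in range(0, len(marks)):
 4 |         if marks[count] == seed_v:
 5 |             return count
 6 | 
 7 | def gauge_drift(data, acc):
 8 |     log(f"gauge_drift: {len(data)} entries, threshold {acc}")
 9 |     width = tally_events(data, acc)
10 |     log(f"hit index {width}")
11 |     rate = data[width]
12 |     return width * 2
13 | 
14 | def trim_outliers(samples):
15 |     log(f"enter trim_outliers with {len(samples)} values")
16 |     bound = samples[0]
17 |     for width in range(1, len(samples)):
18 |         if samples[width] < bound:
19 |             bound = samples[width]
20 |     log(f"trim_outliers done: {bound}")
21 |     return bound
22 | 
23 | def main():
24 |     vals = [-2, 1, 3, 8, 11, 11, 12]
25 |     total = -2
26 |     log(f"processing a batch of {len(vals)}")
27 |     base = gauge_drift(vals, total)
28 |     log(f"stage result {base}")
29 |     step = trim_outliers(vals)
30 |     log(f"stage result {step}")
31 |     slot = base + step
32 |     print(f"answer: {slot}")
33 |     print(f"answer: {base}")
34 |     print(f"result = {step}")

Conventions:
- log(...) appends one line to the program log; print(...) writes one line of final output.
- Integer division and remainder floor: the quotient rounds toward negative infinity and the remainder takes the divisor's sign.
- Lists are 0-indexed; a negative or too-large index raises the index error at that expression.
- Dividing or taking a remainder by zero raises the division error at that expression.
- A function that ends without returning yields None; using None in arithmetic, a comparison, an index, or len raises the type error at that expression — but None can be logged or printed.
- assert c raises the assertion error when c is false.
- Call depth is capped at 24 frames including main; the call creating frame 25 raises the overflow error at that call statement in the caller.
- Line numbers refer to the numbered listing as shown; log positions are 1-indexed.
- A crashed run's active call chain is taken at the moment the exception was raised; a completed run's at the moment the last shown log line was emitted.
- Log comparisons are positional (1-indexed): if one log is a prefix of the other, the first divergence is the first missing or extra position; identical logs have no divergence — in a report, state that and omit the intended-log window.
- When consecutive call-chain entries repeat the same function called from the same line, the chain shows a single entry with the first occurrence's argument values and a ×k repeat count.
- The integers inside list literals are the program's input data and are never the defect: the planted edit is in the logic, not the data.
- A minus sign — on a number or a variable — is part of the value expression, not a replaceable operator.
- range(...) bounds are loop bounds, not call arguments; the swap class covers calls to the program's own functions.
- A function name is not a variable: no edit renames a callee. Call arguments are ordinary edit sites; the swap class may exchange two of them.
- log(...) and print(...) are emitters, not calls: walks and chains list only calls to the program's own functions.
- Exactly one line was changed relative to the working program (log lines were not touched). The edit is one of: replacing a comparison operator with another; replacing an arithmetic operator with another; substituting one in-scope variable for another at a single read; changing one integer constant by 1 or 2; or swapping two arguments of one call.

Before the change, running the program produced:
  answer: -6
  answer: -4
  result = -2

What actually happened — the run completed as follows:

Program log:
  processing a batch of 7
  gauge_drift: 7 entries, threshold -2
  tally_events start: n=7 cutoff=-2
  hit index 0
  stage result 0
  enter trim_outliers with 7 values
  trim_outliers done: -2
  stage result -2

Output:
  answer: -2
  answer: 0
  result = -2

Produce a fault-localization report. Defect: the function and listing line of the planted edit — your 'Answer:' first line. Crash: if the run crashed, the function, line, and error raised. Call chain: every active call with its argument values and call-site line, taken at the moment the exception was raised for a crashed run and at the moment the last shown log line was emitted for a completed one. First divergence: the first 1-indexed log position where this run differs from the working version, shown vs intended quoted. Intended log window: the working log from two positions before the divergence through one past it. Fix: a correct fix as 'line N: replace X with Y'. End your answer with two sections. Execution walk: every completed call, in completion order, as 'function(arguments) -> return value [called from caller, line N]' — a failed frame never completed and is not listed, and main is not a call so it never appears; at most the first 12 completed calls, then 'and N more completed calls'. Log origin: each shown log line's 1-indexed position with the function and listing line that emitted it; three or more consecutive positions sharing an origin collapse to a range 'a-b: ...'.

Answer: the defect is in gauge_drift at line 12.
The tell: Log line 5 is where behavior first shows: 'stage result 0' appears instead of 'stage result -4'.
Call chain: main.
First divergence: position 5; shown 'stage result 0' vs intended 'stage result -4'.
Intended log window:
  3: tally_events start: n=7 cutoff=-2
  4: hit index 0
  5: stage result -4
  6: enter trim_outliers with 7 values
Execution walk:
  tally_events([-2, 1, 3, 8, 11, 11, 12], -2) -> 0  [called from gauge_drift, line 9]
  gauge_drift([-2, 1, 3, 8, 11, 11, 12], -2) -> 0  [called from main, line 27]
  trim_outliers([-2, 1, 3, 8, 11, 11, 12]) -> -2  [called from main, line 29]
Log origin:
  1 — main, line 26
  2 — gauge_drift, line 8
  3 — tally_events, line 2
  4 — gauge_drift, line 10
  5 — main, line 28
  6 — trim_outliers, line 15
  7 — trim_outliers, line 20
  8 — main, line 30
A correct fix: line 12: replace `width` with `rate`.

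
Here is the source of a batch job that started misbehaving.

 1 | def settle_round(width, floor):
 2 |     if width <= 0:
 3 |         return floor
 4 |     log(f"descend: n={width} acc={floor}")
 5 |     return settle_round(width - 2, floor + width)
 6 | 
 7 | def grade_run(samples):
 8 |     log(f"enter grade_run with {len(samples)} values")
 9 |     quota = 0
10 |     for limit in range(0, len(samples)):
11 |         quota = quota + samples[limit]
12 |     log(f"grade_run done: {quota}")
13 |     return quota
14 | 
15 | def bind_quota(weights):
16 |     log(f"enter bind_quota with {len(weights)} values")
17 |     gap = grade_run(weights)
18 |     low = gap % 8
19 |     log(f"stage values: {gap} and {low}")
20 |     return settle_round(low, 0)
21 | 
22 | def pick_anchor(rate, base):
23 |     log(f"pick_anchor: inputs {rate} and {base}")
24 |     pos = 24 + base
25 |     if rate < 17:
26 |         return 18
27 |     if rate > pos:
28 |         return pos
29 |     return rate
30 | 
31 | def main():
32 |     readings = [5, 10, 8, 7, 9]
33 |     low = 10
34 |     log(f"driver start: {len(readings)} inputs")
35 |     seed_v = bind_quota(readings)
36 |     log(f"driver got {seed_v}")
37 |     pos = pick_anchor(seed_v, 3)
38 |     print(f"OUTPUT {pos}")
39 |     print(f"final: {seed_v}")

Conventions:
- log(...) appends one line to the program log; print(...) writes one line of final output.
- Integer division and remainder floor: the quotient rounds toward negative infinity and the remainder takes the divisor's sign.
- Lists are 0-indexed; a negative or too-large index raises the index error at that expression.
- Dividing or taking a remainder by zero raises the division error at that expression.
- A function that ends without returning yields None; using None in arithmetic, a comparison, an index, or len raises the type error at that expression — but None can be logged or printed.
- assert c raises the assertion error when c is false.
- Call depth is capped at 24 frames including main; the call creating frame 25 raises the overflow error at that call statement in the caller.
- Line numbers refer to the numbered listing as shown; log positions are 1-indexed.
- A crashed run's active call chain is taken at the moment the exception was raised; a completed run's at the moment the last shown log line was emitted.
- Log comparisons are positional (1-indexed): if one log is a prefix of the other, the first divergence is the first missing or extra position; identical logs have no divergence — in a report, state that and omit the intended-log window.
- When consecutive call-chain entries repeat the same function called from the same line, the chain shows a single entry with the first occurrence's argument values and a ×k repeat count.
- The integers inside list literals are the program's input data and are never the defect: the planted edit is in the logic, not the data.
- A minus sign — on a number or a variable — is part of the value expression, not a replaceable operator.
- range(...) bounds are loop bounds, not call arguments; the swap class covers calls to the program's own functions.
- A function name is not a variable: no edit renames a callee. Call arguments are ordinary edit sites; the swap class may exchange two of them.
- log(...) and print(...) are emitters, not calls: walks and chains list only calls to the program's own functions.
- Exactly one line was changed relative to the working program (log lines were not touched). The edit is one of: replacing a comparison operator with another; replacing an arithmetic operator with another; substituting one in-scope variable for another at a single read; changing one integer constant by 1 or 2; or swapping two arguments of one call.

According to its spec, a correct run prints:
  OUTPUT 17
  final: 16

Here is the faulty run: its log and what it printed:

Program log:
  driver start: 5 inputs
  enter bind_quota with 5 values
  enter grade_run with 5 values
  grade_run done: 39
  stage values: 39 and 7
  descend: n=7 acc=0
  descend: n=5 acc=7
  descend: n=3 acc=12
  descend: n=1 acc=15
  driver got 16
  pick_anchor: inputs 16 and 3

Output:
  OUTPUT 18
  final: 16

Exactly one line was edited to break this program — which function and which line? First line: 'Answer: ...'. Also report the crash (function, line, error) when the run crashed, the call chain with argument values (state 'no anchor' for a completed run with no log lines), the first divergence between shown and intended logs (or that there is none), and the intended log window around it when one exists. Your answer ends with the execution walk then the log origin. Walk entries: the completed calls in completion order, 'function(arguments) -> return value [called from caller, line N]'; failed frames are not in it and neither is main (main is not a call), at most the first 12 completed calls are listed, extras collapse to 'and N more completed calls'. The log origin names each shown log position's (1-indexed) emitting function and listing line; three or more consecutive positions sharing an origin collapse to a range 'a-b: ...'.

Answer: the defect is in pick_anchor at line 26.
Core observation: No log line changed; the fault shows up purely in the output.
Call chain: main -> pick_anchor(16, 3) (called at line 37).
First divergence: none (the log streams are identical).
Execution walk:
  grade_run([5, 10, 8, 7, 9]) -> 39  [called from bind_quota, line 17]
  settle_round(-1, 16) -> 16  [called from settle_round, line 5]
  settle_round(1, 15) -> 16  [called from settle_round, line 5]
  settle_round(3, 12) -> 16  [called from settle_round, line 5]
  settle_round(5, 7) -> 16  [called from settle_round, line 5]
  settle_round(7, 0) -> 16  [called from bind_quota, line 20]
  bind_quota([5, 10, 8, 7, 9]) -> 16  [called from main, line 35]
  pick_anchor(16, 3) -> 18  [called from main, line 37]
Log origin:
  1: emitted by main (line 34)
  2: emitted by bind_quota (line 16)
  3: emitted by grade_run (line 8)
  4: emitted by grade_run (line 12)
  5: emitted by bind_quota (line 19)
  6-9: emitted by settle_round (line 4)
  10: emitted by main (line 36)
  11: emitted by pick_anchor (line 23)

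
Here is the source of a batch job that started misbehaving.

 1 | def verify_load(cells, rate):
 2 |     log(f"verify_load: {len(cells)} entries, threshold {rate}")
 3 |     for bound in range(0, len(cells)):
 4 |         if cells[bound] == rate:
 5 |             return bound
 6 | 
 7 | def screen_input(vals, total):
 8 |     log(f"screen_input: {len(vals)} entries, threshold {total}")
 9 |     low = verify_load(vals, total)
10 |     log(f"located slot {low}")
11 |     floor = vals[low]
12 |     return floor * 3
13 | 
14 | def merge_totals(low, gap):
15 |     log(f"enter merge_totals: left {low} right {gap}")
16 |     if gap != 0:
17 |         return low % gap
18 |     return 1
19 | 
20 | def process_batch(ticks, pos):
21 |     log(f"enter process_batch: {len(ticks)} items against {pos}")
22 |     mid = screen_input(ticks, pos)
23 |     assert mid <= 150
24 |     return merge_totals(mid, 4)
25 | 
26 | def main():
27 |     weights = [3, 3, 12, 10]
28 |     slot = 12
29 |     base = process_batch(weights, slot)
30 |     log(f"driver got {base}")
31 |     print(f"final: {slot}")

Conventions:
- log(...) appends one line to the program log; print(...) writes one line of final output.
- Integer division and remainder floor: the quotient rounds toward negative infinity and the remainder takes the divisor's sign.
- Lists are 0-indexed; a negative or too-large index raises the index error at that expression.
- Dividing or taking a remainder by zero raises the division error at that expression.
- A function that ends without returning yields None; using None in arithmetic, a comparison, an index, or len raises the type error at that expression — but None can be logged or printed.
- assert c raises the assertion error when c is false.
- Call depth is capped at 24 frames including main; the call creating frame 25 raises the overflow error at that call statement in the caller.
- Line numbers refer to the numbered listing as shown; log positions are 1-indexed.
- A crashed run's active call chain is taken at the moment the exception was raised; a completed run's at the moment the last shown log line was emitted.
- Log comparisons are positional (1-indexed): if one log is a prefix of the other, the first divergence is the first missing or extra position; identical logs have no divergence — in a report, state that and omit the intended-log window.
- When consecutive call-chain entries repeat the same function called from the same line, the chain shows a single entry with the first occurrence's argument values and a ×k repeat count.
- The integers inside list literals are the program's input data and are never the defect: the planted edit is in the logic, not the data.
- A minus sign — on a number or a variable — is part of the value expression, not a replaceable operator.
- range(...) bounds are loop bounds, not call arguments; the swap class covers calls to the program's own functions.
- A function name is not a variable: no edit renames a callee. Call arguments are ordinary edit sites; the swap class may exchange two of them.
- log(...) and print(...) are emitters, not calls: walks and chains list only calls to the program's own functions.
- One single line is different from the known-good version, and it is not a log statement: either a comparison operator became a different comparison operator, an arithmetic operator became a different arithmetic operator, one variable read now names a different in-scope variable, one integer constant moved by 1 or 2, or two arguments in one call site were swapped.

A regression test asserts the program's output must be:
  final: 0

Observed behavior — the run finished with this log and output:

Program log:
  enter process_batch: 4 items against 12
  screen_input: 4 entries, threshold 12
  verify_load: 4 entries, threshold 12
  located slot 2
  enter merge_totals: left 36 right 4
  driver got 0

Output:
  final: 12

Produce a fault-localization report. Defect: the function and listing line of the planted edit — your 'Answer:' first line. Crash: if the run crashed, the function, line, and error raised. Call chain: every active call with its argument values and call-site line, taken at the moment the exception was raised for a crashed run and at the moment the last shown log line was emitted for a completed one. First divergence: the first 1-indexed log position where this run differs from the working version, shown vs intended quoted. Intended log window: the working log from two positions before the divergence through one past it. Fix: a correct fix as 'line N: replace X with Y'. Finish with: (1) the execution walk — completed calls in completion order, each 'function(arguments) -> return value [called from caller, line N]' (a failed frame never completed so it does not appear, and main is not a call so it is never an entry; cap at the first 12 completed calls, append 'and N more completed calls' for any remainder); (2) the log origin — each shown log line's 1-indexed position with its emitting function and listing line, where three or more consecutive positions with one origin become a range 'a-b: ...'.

Answer: the defect is in main at line 31.
Core observation: Log streams are identical — the defect surfaces only in the printed output.
Call chain: main.
First divergence: none (the log streams are identical).
Execution walk:
  verify_load([3, 3, 12, 10], 12) -> 2  [called from screen_input, line 9]
  screen_input([3, 3, 12, 10], 12) -> 36  [called from process_batch, line 22]
  merge_totals(36, 4) -> 0  [called from process_batch, line 24]
  process_batch([3, 3, 12, 10], 12) -> 0  [called from main, line 29]
Origin of each log line:
  1: logged in process_batch at line 21
  2: logged in screen_input at line 8
  3: logged in verify_load at line 2
  4: logged in screen_input at line 10
  5: logged in merge_totals at line 15
  6: logged in main at line 30
A correct fix: line 31: replace `slot` with `base`.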